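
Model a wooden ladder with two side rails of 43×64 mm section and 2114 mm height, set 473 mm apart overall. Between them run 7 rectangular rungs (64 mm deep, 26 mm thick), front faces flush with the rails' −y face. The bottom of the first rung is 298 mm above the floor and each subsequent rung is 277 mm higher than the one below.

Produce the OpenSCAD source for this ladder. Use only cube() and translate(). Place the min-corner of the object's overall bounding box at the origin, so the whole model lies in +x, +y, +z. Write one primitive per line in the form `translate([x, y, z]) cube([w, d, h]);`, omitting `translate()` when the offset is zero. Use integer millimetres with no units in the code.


cube([43, 64, 2114]);
translate([430, 0, 0]) cube([43, 64, 2114]);
translate([43, 0, 298]) cube([387, 64, 26]);
translate([43, 0, 575]) cube([387, 64, 26]);
translate([43, 0, 852]) cube([387, 64, 26]);
translate([43, 0, 1129]) cube([387, 64, 26]);
translate([43, 0, 1406]) cube([387, 64, 26]);
translate([43, 0, 1683]) cube([387, 64, 26]);
translate([43, 0, 1960]) cube([387, 64, 26]);


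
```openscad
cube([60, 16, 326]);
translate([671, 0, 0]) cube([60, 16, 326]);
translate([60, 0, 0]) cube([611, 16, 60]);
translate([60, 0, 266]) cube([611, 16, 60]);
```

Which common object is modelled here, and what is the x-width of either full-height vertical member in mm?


A picture frame. The border width is 60 mm.

Four thin pieces enclosing a rectangular opening — a picture frame. The two full-height stiles are 326 mm tall; the top rail sits at z = 266 and is 60 mm tall, so the border above the opening is 326 − 266 = 60 mm, matching the stile x-width.


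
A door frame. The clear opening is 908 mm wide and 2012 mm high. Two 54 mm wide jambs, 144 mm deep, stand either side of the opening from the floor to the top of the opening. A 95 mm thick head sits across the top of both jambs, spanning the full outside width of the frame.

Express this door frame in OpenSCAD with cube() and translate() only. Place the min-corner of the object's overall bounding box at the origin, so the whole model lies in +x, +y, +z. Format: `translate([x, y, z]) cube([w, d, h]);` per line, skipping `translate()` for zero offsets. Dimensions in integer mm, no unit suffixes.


cube([54, 144, 2012]);
translate([962, 0, 0]) cube([54, 144, 2012]);
translate([0, 0, 2012]) cube([1016, 144, 95]);


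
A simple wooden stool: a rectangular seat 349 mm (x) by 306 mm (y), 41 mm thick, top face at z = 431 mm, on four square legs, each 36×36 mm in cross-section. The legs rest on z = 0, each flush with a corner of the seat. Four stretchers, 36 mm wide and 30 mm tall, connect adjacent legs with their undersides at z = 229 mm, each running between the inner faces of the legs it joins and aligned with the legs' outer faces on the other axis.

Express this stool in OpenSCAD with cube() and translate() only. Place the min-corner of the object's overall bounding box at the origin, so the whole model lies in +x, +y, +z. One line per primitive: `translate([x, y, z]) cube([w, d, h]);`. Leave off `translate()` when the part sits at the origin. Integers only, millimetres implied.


translate([0, 0, 390]) cube([349, 306, 41]);
cube([36, 36, 390]);
translate([313, 0, 0]) cube([36, 36, 390]);
translate([0, 270, 0]) cube([36, 36, 390]);
translate([313, 270, 0]) cube([36, 36, 390]);
translate([36, 0, 229]) cube([277, 36, 30]);
translate([36, 270, 229]) cube([277, 36, 30]);
translate([0, 36, 229]) cube([36, 234, 30]);
translate([313, 36, 229]) cube([36, 234, 30]);


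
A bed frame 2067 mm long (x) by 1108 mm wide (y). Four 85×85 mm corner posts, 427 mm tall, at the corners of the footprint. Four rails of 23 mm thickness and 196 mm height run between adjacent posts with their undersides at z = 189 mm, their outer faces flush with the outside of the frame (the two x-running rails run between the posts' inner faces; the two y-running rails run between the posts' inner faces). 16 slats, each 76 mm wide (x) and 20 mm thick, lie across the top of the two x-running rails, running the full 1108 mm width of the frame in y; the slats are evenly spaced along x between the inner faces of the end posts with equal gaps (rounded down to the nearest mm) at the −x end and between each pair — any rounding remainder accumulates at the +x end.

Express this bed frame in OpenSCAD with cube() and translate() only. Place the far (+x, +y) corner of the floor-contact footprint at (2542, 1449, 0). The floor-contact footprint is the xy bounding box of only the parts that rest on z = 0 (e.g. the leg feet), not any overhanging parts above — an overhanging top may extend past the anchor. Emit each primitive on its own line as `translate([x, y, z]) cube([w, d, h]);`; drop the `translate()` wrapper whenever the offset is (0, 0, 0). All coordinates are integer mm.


translate([475, 341, 0]) cube([85, 85, 427]);
translate([475, 1364, 0]) cube([85, 85, 427]);
translate([2457, 341, 0]) cube([85, 85, 427]);
translate([2457, 1364, 0]) cube([85, 85, 427]);
translate([560, 341, 189]) cube([1897, 23, 196]);
translate([560, 1426, 189]) cube([1897, 23, 196]);
translate([475, 426, 189]) cube([23, 938, 196]);
translate([2519, 426, 189]) cube([23, 938, 196]);
translate([600, 341, 385]) cube([76, 1108, 20]);
translate([716, 341, 385]) cube([76, 1108, 20]);
translate([832, 341, 385]) cube([76, 1108, 20]);
translate([948, 341, 385]) cube([76, 1108, 20]);
translate([1064, 341, 385]) cube([76, 1108, 20]);
translate([1180, 341, 385]) cube([76, 1108, 20]);
translate([1296, 341, 385]) cube([76, 1108, 20]);
translate([1412, 341, 385]) cube([76, 1108, 20]);
translate([1528, 341, 385]) cube([76, 1108, 20]);
translate([1644, 341, 385]) cube([76, 1108, 20]);
translate([1760, 341, 385]) cube([76, 1108, 20]);
translate([1876, 341, 385]) cube([76, 1108, 20]);
translate([1992, 341, 385]) cube([76, 1108, 20]);
translate([2108, 341, 385]) cube([76, 1108, 20]);
translate([2224, 341, 385]) cube([76, 1108, 20]);
translate([2340, 341, 385]) cube([76, 1108, 20]);


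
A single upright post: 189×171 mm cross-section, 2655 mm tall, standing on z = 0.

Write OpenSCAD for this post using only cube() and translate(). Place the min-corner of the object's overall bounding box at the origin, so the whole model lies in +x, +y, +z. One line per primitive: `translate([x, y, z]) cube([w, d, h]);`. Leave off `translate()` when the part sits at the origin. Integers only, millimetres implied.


cube([189, 171, 2655]);


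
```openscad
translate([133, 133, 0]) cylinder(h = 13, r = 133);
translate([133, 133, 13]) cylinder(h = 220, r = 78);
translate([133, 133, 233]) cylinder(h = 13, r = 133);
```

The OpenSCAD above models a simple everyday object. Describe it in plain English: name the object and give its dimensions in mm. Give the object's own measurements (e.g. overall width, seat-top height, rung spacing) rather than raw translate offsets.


A spool: two coaxial disc flanges of radius 133 mm and thickness 13 mm, joined by a core cylinder of radius 78 mm and height 220 mm. The lower flange rests on z = 0 and the three cylinders share a vertical axis.


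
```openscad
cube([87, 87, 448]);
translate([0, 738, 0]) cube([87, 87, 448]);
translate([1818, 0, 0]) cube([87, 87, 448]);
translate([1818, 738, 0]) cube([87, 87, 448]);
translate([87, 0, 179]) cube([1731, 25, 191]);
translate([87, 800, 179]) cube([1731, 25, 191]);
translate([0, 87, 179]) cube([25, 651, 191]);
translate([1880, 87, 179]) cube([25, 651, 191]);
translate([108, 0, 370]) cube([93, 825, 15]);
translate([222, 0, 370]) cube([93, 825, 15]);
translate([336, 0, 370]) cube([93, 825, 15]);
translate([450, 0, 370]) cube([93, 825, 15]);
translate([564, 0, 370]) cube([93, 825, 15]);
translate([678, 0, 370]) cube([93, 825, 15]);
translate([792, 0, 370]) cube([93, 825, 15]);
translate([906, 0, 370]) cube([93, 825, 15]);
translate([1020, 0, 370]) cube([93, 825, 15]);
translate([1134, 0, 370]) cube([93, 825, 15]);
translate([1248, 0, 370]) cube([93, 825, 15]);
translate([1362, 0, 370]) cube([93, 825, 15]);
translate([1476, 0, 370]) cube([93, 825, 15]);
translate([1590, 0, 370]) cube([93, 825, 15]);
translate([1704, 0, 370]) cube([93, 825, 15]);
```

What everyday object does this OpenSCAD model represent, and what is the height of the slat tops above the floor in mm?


A bed frame. The slat-top height is 385 mm.

Four posts, four rails, and a row of slats — a bed frame. Slats sit on the rails at z = 179 + 191 = 370; with slat thickness 15, the top is 385 mm.


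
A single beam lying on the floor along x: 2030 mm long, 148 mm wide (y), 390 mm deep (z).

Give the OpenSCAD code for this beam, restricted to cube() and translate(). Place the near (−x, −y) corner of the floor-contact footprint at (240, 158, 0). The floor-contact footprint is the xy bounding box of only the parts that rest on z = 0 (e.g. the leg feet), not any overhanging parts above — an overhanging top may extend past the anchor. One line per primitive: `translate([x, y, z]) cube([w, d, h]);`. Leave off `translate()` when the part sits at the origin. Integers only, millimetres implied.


translate([240, 158, 0]) cube([2030, 148, 390]);


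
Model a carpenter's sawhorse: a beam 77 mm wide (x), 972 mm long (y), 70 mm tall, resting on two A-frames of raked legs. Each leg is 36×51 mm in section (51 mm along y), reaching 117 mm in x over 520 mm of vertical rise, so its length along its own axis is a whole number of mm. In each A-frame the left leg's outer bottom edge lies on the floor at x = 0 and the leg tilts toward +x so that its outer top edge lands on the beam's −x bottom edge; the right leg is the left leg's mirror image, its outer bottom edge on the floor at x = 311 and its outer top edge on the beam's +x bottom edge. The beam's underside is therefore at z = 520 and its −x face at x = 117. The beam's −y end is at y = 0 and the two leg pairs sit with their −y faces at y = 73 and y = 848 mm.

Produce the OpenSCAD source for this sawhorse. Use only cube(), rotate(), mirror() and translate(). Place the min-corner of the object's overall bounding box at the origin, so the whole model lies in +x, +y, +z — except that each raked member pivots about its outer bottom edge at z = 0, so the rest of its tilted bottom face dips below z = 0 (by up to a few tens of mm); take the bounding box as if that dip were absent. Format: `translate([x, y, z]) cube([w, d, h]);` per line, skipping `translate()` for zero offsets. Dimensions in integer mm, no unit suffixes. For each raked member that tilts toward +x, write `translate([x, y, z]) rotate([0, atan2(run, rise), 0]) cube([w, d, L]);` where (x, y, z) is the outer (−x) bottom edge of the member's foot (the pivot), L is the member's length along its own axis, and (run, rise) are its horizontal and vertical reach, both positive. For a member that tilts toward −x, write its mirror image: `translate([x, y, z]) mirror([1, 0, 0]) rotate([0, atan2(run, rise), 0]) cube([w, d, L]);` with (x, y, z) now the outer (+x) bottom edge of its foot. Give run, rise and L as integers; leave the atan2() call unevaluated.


translate([117, 0, 520]) cube([77, 972, 70]);
translate([0, 73, 0]) rotate([0, atan2(117, 520), 0]) cube([36, 51, 533]);
translate([311, 73, 0]) mirror([1, 0, 0]) rotate([0, atan2(117, 520), 0]) cube([36, 51, 533]);
translate([0, 848, 0]) rotate([0, atan2(117, 520), 0]) cube([36, 51, 533]);
translate([311, 848, 0]) mirror([1, 0, 0]) rotate([0, atan2(117, 520), 0]) cube([36, 51, 533]);


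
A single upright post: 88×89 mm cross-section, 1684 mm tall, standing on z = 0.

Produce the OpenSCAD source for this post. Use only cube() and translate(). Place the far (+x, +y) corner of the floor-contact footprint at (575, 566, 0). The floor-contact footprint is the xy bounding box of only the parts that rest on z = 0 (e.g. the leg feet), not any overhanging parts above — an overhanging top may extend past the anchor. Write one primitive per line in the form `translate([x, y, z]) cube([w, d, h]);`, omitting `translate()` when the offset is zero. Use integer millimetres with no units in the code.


translate([487, 477, 0]) cube([88, 89, 1684]);


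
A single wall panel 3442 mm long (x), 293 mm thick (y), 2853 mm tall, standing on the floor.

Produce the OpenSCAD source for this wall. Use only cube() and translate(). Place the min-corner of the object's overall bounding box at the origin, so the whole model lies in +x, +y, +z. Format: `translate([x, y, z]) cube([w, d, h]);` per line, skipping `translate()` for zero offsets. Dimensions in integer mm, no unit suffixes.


cube([3442, 293, 2853]);


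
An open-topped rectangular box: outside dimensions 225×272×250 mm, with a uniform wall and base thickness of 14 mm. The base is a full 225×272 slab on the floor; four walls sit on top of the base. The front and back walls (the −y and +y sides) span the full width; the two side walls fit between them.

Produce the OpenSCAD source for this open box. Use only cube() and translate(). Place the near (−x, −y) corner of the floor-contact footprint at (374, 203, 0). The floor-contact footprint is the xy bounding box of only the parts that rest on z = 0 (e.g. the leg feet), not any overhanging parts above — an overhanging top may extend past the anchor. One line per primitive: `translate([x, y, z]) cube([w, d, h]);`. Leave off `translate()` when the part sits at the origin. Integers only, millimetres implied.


translate([374, 203, 0]) cube([225, 272, 14]);
translate([374, 203, 14]) cube([225, 14, 236]);
translate([374, 461, 14]) cube([225, 14, 236]);
translate([374, 217, 14]) cube([14, 244, 236]);
translate([585, 217, 14]) cube([14, 244, 236]);


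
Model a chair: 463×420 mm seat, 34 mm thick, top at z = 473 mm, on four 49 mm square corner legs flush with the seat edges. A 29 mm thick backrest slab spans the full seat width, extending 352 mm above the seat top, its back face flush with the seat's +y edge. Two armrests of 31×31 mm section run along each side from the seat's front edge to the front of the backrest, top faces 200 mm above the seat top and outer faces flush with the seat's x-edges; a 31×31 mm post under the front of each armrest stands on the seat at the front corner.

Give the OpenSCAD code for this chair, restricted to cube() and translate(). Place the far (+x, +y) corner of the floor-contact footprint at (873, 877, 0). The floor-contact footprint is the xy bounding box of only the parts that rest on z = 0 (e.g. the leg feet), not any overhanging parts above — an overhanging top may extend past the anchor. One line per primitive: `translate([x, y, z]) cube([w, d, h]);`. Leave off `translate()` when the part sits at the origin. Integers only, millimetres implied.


translate([410, 457, 439]) cube([463, 420, 34]);
translate([410, 457, 0]) cube([49, 49, 439]);
translate([824, 457, 0]) cube([49, 49, 439]);
translate([410, 828, 0]) cube([49, 49, 439]);
translate([824, 828, 0]) cube([49, 49, 439]);
translate([410, 848, 473]) cube([463, 29, 352]);
translate([410, 457, 642]) cube([31, 391, 31]);
translate([842, 457, 642]) cube([31, 391, 31]);
translate([410, 457, 473]) cube([31, 31, 169]);
translate([842, 457, 473]) cube([31, 31, 169]);


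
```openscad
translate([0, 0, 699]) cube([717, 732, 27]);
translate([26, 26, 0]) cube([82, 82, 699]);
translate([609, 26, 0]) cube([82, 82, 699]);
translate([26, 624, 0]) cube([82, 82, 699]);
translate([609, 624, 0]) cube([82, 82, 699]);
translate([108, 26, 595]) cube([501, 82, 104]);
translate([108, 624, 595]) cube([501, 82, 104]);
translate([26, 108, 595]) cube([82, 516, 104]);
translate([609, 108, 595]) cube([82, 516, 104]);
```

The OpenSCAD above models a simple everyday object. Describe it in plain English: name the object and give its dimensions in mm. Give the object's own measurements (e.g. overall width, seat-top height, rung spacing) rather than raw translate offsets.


A rectangular dining table. The top is 717×732×27 mm with its upper surface at z = 726 mm. It stands on four 82×82 mm square legs, each inset 26 mm from the nearest pair of top edges, running from the floor to the underside of the top. Four apron rails, 82 mm thick and 104 mm tall, run between adjacent legs with their top edges flush with the underside of the top and their outer faces flush with the legs' outer faces.


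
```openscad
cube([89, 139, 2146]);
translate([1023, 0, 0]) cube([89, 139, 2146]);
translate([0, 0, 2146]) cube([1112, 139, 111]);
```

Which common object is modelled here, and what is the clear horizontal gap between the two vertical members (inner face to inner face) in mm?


A door frame. The clear opening width is 934 mm.

Two 2146 mm tall posts with a header on top — a door frame. The left jamb is 89 mm wide at x = 0; the right jamb starts at x = 1023. The clear opening is 1023 − 89 = 934 mm.


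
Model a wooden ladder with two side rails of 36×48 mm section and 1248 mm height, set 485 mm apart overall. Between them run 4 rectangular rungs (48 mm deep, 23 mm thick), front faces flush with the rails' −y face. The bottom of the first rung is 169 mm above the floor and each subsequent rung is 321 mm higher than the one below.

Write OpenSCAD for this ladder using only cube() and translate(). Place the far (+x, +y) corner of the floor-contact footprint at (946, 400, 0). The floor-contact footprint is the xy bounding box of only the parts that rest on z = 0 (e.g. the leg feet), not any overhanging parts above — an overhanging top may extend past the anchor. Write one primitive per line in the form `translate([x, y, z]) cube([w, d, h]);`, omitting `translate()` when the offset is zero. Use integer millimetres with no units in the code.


translate([461, 352, 0]) cube([36, 48, 1248]);
translate([910, 352, 0]) cube([36, 48, 1248]);
translate([497, 352, 169]) cube([413, 48, 23]);
translate([497, 352, 490]) cube([413, 48, 23]);
translate([497, 352, 811]) cube([413, 48, 23]);
translate([497, 352, 1132]) cube([413, 48, 23]);


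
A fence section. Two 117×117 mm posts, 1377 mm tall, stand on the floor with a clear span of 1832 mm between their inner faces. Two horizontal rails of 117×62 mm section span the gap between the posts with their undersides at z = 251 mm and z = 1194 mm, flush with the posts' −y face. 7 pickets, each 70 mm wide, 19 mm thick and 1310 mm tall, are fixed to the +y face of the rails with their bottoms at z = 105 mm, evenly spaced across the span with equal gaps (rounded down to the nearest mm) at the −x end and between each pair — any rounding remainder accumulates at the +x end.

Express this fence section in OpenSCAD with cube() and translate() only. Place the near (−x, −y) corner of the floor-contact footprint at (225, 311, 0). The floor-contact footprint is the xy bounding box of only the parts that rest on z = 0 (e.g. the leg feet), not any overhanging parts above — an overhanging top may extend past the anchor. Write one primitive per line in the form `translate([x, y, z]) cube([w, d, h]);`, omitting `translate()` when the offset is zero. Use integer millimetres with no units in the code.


translate([225, 311, 0]) cube([117, 117, 1377]);
translate([2174, 311, 0]) cube([117, 117, 1377]);
translate([342, 311, 251]) cube([1832, 117, 62]);
translate([342, 311, 1194]) cube([1832, 117, 62]);
translate([509, 428, 105]) cube([70, 19, 1310]);
translate([746, 428, 105]) cube([70, 19, 1310]);
translate([983, 428, 105]) cube([70, 19, 1310]);
translate([1220, 428, 105]) cube([70, 19, 1310]);
translate([1457, 428, 105]) cube([70, 19, 1310]);
translate([1694, 428, 105]) cube([70, 19, 1310]);
translate([1931, 428, 105]) cube([70, 19, 1310]);


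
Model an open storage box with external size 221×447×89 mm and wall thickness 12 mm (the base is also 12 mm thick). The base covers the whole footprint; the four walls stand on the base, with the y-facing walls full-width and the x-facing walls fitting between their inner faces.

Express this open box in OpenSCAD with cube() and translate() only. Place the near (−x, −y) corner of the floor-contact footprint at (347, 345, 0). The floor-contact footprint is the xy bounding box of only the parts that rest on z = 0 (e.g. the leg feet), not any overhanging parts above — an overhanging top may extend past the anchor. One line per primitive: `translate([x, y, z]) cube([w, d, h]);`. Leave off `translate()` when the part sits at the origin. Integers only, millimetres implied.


translate([347, 345, 0]) cube([221, 447, 12]);
translate([347, 345, 12]) cube([221, 12, 77]);
translate([347, 780, 12]) cube([221, 12, 77]);
translate([347, 357, 12]) cube([12, 423, 77]);
translate([556, 357, 12]) cube([12, 423, 77]);


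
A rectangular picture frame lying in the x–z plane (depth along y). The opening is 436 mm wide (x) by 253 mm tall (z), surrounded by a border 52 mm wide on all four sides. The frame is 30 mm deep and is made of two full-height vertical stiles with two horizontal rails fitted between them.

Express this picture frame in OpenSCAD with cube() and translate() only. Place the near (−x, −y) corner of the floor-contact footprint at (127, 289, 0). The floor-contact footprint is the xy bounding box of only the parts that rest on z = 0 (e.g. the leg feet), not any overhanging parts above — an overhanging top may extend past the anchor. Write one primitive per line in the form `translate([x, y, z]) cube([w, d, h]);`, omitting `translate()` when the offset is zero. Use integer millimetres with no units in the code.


translate([127, 289, 0]) cube([52, 30, 357]);
translate([615, 289, 0]) cube([52, 30, 357]);
translate([179, 289, 0]) cube([436, 30, 52]);
translate([179, 289, 305]) cube([436, 30, 52]);


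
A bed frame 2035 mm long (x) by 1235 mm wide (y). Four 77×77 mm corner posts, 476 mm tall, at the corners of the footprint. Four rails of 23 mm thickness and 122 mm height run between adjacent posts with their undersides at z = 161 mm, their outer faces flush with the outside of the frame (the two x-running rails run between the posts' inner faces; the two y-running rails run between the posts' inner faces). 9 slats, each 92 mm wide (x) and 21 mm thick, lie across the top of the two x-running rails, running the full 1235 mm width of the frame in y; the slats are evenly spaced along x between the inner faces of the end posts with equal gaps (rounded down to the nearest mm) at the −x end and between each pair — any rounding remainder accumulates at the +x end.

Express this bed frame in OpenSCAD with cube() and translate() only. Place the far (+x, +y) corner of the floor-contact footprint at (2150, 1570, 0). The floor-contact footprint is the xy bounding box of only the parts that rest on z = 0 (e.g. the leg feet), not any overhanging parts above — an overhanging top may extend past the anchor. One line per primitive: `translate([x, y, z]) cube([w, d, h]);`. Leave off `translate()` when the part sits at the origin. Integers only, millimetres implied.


translate([115, 335, 0]) cube([77, 77, 476]);
translate([115, 1493, 0]) cube([77, 77, 476]);
translate([2073, 335, 0]) cube([77, 77, 476]);
translate([2073, 1493, 0]) cube([77, 77, 476]);
translate([192, 335, 161]) cube([1881, 23, 122]);
translate([192, 1547, 161]) cube([1881, 23, 122]);
translate([115, 412, 161]) cube([23, 1081, 122]);
translate([2127, 412, 161]) cube([23, 1081, 122]);
translate([297, 335, 283]) cube([92, 1235, 21]);
translate([494, 335, 283]) cube([92, 1235, 21]);
translate([691, 335, 283]) cube([92, 1235, 21]);
translate([888, 335, 283]) cube([92, 1235, 21]);
translate([1085, 335, 283]) cube([92, 1235, 21]);
translate([1282, 335, 283]) cube([92, 1235, 21]);
translate([1479, 335, 283]) cube([92, 1235, 21]);
translate([1676, 335, 283]) cube([92, 1235, 21]);
translate([1873, 335, 283]) cube([92, 1235, 21]);


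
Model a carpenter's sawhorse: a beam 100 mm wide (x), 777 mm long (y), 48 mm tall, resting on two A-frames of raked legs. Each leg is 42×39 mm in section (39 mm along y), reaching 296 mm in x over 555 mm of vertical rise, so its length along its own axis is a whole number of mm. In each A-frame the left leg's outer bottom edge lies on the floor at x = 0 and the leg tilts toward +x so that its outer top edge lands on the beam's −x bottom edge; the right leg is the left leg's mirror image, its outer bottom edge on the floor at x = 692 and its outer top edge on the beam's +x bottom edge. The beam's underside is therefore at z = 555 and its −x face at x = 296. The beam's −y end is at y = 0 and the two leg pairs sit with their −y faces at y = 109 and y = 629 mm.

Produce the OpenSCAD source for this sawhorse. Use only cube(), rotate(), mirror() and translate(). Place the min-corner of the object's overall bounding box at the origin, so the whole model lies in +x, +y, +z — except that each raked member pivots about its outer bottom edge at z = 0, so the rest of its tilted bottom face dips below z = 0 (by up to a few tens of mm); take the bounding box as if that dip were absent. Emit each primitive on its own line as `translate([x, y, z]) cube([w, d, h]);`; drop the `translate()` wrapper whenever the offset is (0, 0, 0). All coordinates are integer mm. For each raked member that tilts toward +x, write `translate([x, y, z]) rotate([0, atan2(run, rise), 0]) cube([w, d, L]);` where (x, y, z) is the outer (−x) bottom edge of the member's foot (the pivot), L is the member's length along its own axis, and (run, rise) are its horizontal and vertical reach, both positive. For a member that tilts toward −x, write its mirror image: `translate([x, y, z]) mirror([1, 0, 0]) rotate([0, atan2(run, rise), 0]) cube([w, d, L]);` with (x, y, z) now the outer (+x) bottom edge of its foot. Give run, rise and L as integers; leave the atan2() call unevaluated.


// leg length = √(296² + 555²) = 629
// right-leg outer foot x = 2·296 + 100 = 692
// beam min-corner = (296, 0, 555)
translate([296, 0, 555]) cube([100, 777, 48]);
translate([0, 109, 0]) rotate([0, atan2(296, 555), 0]) cube([42, 39, 629]);
translate([692, 109, 0]) mirror([1, 0, 0]) rotate([0, atan2(296, 555), 0]) cube([42, 39, 629]);
translate([0, 629, 0]) rotate([0, atan2(296, 555), 0]) cube([42, 39, 629]);
translate([692, 629, 0]) mirror([1, 0, 0]) rotate([0, atan2(296, 555), 0]) cube([42, 39, 629]);


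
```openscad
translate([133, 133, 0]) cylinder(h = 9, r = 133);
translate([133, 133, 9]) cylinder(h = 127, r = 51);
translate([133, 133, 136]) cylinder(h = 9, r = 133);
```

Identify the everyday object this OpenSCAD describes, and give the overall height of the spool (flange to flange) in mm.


A spool. The overall height is 145 mm.

Three coaxial cylinders, large–small–large — a spool. Two 9 mm flanges and a 127 mm core give 9 + 127 + 9 = 145 mm.


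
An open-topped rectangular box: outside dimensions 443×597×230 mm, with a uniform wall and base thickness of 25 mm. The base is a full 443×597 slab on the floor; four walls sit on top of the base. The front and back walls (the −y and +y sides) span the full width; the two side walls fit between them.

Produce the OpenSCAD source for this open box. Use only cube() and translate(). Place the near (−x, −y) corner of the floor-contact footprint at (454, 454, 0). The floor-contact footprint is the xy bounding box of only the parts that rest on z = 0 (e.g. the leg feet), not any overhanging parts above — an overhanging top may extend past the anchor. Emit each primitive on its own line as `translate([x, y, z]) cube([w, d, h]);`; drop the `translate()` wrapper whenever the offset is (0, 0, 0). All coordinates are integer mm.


translate([454, 454, 0]) cube([443, 597, 25]);
translate([454, 454, 25]) cube([443, 25, 205]);
translate([454, 1026, 25]) cube([443, 25, 205]);
translate([454, 479, 25]) cube([25, 547, 205]);
translate([872, 479, 25]) cube([25, 547, 205]);


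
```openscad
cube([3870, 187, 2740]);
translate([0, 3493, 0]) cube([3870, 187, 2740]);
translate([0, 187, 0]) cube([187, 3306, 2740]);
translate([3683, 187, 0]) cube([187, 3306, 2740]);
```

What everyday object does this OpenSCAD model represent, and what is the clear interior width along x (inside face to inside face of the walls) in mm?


A house (or room) frame. The interior width is 3496 mm.

Four 2740 mm walls enclosing a rectangle with no floor or roof — a room or house frame. Outside width is 3870 mm and wall thickness is 187 mm, so the interior width is 3870 − 2 × 187 = 3496 mm.


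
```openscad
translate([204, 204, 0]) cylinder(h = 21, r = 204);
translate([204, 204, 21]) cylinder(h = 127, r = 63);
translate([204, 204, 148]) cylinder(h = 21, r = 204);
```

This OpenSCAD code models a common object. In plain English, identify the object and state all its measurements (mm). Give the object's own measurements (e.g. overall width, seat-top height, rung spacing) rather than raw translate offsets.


A spool: two coaxial disc flanges of radius 204 mm and thickness 21 mm, joined by a core cylinder of radius 63 mm and height 127 mm. The lower flange rests on z = 0 and the three cylinders share a vertical axis.


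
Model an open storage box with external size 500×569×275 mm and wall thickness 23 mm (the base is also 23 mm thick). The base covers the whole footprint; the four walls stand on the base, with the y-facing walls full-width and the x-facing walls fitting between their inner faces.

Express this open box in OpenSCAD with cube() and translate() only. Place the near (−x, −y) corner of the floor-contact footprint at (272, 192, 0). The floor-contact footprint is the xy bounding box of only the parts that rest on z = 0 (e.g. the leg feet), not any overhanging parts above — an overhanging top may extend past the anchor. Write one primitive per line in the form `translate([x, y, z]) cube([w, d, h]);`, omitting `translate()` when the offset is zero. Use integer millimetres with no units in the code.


translate([272, 192, 0]) cube([500, 569, 23]);
translate([272, 192, 23]) cube([500, 23, 252]);
translate([272, 738, 23]) cube([500, 23, 252]);
translate([272, 215, 23]) cube([23, 523, 252]);
translate([749, 215, 23]) cube([23, 523, 252]);


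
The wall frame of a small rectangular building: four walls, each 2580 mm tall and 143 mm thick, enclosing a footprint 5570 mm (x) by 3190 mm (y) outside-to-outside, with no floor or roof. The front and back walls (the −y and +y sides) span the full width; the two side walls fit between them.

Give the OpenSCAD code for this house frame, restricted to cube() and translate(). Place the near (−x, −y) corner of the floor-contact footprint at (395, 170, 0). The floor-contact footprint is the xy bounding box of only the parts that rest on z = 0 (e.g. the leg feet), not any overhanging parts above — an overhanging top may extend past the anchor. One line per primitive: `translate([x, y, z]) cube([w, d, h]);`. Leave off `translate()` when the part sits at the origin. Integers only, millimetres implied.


translate([395, 170, 0]) cube([5570, 143, 2580]);
translate([395, 3217, 0]) cube([5570, 143, 2580]);
translate([395, 313, 0]) cube([143, 2904, 2580]);
translate([5822, 313, 0]) cube([143, 2904, 2580]);


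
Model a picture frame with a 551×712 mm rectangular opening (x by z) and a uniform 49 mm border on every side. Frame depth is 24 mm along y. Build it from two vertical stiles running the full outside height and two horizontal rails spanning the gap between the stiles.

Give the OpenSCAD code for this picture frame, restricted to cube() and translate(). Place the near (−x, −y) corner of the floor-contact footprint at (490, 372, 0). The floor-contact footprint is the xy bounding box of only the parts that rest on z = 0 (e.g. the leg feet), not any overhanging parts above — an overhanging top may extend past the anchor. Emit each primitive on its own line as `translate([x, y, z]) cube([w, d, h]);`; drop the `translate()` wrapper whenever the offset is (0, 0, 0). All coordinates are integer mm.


translate([490, 372, 0]) cube([49, 24, 810]);
translate([1090, 372, 0]) cube([49, 24, 810]);
translate([539, 372, 0]) cube([551, 24, 49]);
translate([539, 372, 761]) cube([551, 24, 49]);


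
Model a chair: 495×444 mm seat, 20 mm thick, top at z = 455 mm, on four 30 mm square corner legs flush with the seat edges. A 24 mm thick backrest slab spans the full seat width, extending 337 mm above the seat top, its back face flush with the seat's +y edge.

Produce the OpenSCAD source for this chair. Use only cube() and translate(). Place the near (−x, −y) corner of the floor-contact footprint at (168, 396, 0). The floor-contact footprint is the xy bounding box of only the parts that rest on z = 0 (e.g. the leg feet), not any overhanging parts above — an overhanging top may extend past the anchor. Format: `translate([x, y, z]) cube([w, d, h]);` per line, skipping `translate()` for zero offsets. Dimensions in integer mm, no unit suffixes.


// leg_h = 455 - 20 = 435
translate([168, 396, 435]) cube([495, 444, 20]);
translate([168, 396, 0]) cube([30, 30, 435]);
translate([633, 396, 0]) cube([30, 30, 435]);
translate([168, 810, 0]) cube([30, 30, 435]);
translate([633, 810, 0]) cube([30, 30, 435]);
translate([168, 816, 455]) cube([495, 24, 337]);


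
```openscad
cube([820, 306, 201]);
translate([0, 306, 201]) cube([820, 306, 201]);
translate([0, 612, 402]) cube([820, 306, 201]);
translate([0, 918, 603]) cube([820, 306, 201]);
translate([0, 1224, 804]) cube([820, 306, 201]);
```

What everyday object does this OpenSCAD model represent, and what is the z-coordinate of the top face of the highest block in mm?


A staircase. The total rise is 1005 mm.

5 identical blocks, each offset up and back from the previous — a staircase. Each step is 201 mm tall and there are 5 of them, so the total rise is 5 × 201 = 1005 mm.


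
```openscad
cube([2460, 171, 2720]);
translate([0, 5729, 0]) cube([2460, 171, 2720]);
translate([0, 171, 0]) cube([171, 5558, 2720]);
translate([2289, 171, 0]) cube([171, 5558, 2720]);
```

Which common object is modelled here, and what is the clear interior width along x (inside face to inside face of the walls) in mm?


A house (or room) frame. The interior width is 2118 mm.

Four 2720 mm walls enclosing a rectangle with no floor or roof — a room or house frame. Outside width is 2460 mm and wall thickness is 171 mm, so the interior width is 2460 − 2 × 171 = 2118 mm.


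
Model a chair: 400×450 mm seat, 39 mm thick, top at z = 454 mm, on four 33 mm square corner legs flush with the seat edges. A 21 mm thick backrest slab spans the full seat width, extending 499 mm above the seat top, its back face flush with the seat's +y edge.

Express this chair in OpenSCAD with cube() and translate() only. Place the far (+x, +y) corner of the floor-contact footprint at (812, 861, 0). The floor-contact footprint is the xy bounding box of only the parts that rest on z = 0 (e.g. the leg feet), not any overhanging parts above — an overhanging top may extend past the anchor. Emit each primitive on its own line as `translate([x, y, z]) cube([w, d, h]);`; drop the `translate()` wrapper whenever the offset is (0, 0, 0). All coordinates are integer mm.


// leg_h = 454 - 39 = 415
translate([412, 411, 415]) cube([400, 450, 39]);
translate([412, 411, 0]) cube([33, 33, 415]);
translate([779, 411, 0]) cube([33, 33, 415]);
translate([412, 828, 0]) cube([33, 33, 415]);
translate([779, 828, 0]) cube([33, 33, 415]);
translate([412, 840, 454]) cube([400, 21, 499]);


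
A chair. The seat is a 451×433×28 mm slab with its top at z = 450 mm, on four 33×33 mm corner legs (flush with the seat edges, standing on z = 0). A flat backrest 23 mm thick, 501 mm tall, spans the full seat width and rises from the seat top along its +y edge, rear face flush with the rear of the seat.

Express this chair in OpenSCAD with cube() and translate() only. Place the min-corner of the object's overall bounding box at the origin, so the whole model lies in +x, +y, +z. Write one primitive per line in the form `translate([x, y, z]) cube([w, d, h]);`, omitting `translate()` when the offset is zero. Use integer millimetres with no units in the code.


// leg_h = 450 - 28 = 422
translate([0, 0, 422]) cube([451, 433, 28]);
cube([33, 33, 422]);
translate([418, 0, 0]) cube([33, 33, 422]);
translate([0, 400, 0]) cube([33, 33, 422]);
translate([418, 400, 0]) cube([33, 33, 422]);
translate([0, 410, 450]) cube([451, 23, 501]);


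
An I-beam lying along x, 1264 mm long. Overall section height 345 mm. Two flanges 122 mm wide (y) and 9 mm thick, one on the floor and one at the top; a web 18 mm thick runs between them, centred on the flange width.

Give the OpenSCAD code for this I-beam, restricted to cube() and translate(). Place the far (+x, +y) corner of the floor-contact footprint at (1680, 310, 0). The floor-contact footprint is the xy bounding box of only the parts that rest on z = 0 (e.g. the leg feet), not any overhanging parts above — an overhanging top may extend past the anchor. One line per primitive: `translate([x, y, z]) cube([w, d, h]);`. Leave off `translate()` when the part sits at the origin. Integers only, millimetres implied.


translate([416, 188, 0]) cube([1264, 122, 9]);
translate([416, 240, 9]) cube([1264, 18, 327]);
translate([416, 188, 336]) cube([1264, 122, 9]);


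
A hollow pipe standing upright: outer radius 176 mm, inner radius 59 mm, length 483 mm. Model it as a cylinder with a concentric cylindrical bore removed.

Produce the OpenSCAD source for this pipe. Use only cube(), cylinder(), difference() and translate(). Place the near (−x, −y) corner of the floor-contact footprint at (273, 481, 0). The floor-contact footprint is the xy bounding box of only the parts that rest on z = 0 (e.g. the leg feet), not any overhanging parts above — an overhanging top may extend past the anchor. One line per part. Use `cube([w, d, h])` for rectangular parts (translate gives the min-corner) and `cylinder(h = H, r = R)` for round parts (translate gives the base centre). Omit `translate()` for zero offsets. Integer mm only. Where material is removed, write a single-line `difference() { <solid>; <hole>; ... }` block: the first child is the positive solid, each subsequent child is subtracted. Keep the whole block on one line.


difference() { translate([449, 657, 0]) cylinder(h = 483, r = 176); translate([449, 657, 0]) cylinder(h = 483, r = 59); }


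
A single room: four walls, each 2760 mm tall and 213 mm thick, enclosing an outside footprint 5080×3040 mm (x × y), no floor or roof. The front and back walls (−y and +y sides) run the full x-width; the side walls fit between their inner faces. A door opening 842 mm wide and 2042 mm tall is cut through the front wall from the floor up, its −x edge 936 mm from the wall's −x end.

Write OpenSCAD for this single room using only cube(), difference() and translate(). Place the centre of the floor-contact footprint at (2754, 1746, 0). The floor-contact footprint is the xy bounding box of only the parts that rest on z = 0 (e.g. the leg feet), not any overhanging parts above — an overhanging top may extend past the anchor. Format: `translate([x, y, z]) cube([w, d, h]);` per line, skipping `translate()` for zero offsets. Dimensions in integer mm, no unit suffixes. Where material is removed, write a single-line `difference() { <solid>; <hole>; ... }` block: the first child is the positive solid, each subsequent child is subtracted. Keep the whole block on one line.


difference() { translate([214, 226, 0]) cube([5080, 213, 2760]); translate([1150, 226, 0]) cube([842, 213, 2042]); }
translate([214, 3053, 0]) cube([5080, 213, 2760]);
translate([214, 439, 0]) cube([213, 2614, 2760]);
translate([5081, 439, 0]) cube([213, 2614, 2760]);


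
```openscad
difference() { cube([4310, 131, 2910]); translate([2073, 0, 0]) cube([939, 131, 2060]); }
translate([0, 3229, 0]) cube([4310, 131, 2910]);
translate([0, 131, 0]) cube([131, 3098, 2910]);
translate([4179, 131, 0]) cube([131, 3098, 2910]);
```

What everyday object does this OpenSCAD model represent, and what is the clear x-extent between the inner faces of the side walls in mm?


A single room. The interior width is 4048 mm.

Four walls enclosing a rectangle with a door in the front wall — a room. Outside width 4310 minus two 131 mm walls gives 4048 mm.


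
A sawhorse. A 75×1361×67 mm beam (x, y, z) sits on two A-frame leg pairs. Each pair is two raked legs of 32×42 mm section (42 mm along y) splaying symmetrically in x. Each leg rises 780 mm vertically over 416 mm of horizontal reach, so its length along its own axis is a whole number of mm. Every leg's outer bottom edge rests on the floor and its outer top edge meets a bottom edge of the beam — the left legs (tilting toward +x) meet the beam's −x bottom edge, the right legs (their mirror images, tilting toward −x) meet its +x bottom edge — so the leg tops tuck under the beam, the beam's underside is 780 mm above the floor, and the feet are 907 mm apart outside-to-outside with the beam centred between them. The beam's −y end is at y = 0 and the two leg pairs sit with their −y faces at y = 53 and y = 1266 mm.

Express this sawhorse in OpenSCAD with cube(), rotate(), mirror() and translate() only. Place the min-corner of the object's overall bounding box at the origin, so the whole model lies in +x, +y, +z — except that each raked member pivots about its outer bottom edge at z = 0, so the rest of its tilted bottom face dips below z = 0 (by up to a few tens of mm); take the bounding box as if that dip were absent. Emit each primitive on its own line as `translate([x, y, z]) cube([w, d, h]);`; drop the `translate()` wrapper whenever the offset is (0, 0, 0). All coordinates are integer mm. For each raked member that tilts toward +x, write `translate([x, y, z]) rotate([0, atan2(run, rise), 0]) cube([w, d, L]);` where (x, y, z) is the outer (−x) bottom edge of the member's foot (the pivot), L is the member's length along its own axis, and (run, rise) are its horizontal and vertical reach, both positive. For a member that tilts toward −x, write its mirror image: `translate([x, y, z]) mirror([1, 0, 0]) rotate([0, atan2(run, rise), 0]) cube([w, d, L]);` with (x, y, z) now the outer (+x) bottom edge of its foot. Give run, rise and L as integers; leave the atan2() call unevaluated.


translate([416, 0, 780]) cube([75, 1361, 67]);
translate([0, 53, 0]) rotate([0, atan2(416, 780), 0]) cube([32, 42, 884]);
translate([907, 53, 0]) mirror([1, 0, 0]) rotate([0, atan2(416, 780), 0]) cube([32, 42, 884]);
translate([0, 1266, 0]) rotate([0, atan2(416, 780), 0]) cube([32, 42, 884]);
translate([907, 1266, 0]) mirror([1, 0, 0]) rotate([0, atan2(416, 780), 0]) cube([32, 42, 884]);
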